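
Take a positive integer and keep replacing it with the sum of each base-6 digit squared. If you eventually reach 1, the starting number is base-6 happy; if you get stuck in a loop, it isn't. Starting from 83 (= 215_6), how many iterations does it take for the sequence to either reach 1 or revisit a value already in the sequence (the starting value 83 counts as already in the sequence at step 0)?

10

83 = (2,1,5)_6 → 2² + 1² + 5² = 30
30 = (5,0)_6 → 5² + 0² = 25
25 = (4,1)_6 → 4² + 1² = 17
17 = (2,5)_6 → 2² + 5² = 29
29 = (4,5)_6 → 4² + 5² = 41
41 = (1,0,5)_6 → 1² + 0² + 5² = 26
26 = (4,2)_6 → 4² + 2² = 20
20 = (3,2)_6 → 3² + 2² = 13
13 = (2,1)_6 → 2² + 1² = 5
5 = (5)_6 → 5² = 25  — 25 repeats.
That took 10 steps.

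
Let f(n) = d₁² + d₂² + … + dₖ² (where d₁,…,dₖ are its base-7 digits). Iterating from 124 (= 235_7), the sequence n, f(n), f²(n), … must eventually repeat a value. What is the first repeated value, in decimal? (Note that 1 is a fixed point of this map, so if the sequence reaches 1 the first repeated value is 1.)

124 = (2,3,5)_7 → 2² + 3² + 5² = 38
38 = (5,3)_7 → 5² + 3² = 34
34 = (4,6)_7 → 4² + 6² = 52
52 = (1,0,3)_7 → 1² + 0² + 3² = 10
10 = (1,3)_7 → 1² + 3² = 10  — 10 already appeared earlier.

10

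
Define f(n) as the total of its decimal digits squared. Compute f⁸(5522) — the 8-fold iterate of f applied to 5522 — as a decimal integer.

37

5522 → 5² + 5² + 2² + 2² = 58
58 → 5² + 8² = 89
89 → 8² + 9² = 145
145 → 1² + 4² + 5² = 42
42 → 4² + 2² = 20
20 → 2² + 0² = 4
4 → 4² = 16
16 → 1² + 6² = 37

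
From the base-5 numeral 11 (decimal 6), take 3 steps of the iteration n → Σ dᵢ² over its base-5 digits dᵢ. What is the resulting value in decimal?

6 = (1,1)_5 → 2
2 = (2)_5 → 4
4 = (4)_5 → 16

16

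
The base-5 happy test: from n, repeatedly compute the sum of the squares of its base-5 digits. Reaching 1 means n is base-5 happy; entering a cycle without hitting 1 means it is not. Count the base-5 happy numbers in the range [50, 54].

50: 50 → 4 → 16 → 10 → 4  (repeats 4)
51: 51 → 5 → 1  (reaches 1)
52: 52 → 8 → 10 → 4 → 16 → 10  (repeats 10)
53: 53 → 13 → 13  (repeats 13)
54: 54 → 20 → 16 → 10 → 4 → 16  (repeats 16)
base-5 happy: 51

1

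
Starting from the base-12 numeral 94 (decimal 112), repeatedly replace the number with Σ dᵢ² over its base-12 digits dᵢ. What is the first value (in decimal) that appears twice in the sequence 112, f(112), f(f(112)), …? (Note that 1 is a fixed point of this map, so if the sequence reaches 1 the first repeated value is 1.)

112 = (9,4)_12 → 9² + 4² = 97
97 = (8,1)_12 → 8² + 1² = 65
65 = (5,5)_12 → 5² + 5² = 50
50 = (4,2)_12 → 4² + 2² = 20
20 = (1,8)_12 → 1² + 8² = 65  — 65 already appeared earlier.

65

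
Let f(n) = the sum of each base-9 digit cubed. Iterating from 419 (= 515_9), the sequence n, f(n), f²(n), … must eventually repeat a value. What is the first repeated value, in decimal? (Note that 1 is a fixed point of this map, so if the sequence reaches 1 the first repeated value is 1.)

539

419 = (5,1,5)_9 → 5³ + 1³ + 5³ = 251
251 = (3,0,8)_9 → 3³ + 0³ + 8³ = 539
539 = (6,5,8)_9 → 6³ + 5³ + 8³ = 853
853 = (1,1,4,7)_9 → 1³ + 1³ + 4³ + 7³ = 409
409 = (5,0,4)_9 → 5³ + 0³ + 4³ = 189
189 = (2,3,0)_9 → 2³ + 3³ + 0³ = 35
35 = (3,8)_9 → 3³ + 8³ = 539  — 539 already appeared earlier.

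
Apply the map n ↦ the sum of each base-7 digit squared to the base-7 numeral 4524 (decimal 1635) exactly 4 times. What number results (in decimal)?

45

1635 = (4,5,2,4)_7 → 61
61 = (1,1,5)_7 → 27
27 = (3,6)_7 → 45
45 = (6,3)_7 → 45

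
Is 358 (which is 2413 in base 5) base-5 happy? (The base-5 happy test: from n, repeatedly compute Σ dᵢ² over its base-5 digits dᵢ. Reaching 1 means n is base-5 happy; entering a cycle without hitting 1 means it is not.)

not base-5 happy

358 = (2,4,1,3)_5 → 2² + 4² + 1² + 3² = 30
30 = (1,1,0)_5 → 1² + 1² + 0² = 2
2 = (2)_5 → 2² = 4
4 = (4)_5 → 4² = 16
16 = (3,1)_5 → 3² + 1² = 10
10 = (2,0)_5 → 2² + 0² = 4  — 4 already seen; the sequence cycles without reaching 1.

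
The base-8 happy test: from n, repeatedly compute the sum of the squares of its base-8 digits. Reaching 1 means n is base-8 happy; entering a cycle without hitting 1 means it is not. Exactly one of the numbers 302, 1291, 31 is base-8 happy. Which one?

302: 302 → 77 → 27 → 18 → 8 → 1  — reaches 1 (base-8 happy)
1291: 1291 → 30 → 45 → 50 → 40 → 25 → 10 → 5 → 25  — repeats 25 (not base-8 happy)
31: 31 → 58 → 53 → 61 → 74 → 6 → 36 → 32 → 16 → 4 → 16  — repeats 16 (not base-8 happy)

302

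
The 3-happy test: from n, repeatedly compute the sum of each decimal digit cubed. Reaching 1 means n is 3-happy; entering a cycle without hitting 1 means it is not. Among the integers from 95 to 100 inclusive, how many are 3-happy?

95: 95 → 854 → 701 → 344 → 155 → 251 → 134 → 92 → 737 → 713 → 371 → 371  (repeats 371)
96: 96 → 945 → 918 → 1242 → 81 → 513 → 153 → 153  (repeats 153)
97: 97 → 1072 → 352 → 160 → 217 → 352  (repeats 352)
98: 98 → 1241 → 74 → 407 → 407  (repeats 407)
99: 99 → 1458 → 702 → 351 → 153 → 153  (repeats 153)
100: 100 → 1  (reaches 1)
3-happy: 100

1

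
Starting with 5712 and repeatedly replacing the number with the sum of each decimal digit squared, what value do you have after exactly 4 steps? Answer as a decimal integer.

5712 → 5² + 7² + 1² + 2² = 79
79 → 7² + 9² = 130
130 → 1² + 3² + 0² = 10
10 → 1² + 0² = 1

1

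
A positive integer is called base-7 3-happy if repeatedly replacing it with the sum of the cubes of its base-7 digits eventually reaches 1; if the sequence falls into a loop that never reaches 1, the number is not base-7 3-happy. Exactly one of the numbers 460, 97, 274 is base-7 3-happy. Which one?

460: 460 → 142 → 232 → 190 → 244 → 496 → 244  — repeats 244 (not base-7 3-happy)
97: 97 → 433 → 343 → 1  — reaches 1 (base-7 3-happy)
274: 274 → 190 → 244 → 496 → 244  — repeats 244 (not base-7 3-happy)

97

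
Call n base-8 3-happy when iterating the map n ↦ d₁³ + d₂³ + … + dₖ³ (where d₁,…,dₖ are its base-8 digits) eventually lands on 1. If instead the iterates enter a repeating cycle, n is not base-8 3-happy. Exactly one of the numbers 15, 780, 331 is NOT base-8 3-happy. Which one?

15: 15 → 344 → 152 → 35 → 91 → 55 → 559 → 469 → 476 → 434 → 440 → 559  — repeats 559 (not base-8 3-happy)
780: 780 → 130 → 16 → 8 → 1  — reaches 1 (base-8 3-happy)
331: 331 → 153 → 36 → 128 → 8 → 1  — reaches 1 (base-8 3-happy)

15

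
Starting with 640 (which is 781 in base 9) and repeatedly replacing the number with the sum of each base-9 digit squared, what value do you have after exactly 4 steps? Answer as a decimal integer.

640 = (7,8,1)_9 → 7² + 8² + 1² = 49 + 64 + 1 = 114
114 = (1,3,6)_9 → 1² + 3² + 6² = 1 + 9 + 36 = 46
46 = (5,1)_9 → 5² + 1² = 25 + 1 = 26
26 = (2,8)_9 → 2² + 8² = 4 + 64 = 68

68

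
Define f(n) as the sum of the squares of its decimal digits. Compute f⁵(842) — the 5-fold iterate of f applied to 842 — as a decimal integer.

29

842 → 8² + 4² + 2² = 84
84 → 8² + 4² = 80
80 → 8² + 0² = 64
64 → 6² + 4² = 52
52 → 5² + 2² = 29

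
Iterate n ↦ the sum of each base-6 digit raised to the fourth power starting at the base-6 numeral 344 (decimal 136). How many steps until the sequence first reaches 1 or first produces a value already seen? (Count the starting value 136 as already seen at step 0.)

10

136 = (3,4,4)_6 → 3⁴ + 4⁴ + 4⁴ = 593
593 = (2,4,2,5)_6 → 2⁴ + 4⁴ + 2⁴ + 5⁴ = 913
913 = (4,1,2,1)_6 → 4⁴ + 1⁴ + 2⁴ + 1⁴ = 274
274 = (1,1,3,4)_6 → 1⁴ + 1⁴ + 3⁴ + 4⁴ = 339
339 = (1,3,2,3)_6 → 1⁴ + 3⁴ + 2⁴ + 3⁴ = 179
179 = (4,5,5)_6 → 4⁴ + 5⁴ + 5⁴ = 1506
1506 = (1,0,5,5,0)_6 → 1⁴ + 0⁴ + 5⁴ + 5⁴ + 0⁴ = 1251
1251 = (5,4,4,3)_6 → 5⁴ + 4⁴ + 4⁴ + 3⁴ = 1218
1218 = (5,3,5,0)_6 → 5⁴ + 3⁴ + 5⁴ + 0⁴ = 1331
1331 = (1,0,0,5,5)_6 → 1⁴ + 0⁴ + 0⁴ + 5⁴ + 5⁴ = 1251  — 1251 repeats.
That took 10 steps.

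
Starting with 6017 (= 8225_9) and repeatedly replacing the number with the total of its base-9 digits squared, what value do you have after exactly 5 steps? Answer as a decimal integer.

6017 = (8,2,2,5)_9 → 8² + 2² + 2² + 5² = 64 + 4 + 4 + 25 = 97
97 = (1,1,7)_9 → 1² + 1² + 7² = 1 + 1 + 49 = 51
51 = (5,6)_9 → 5² + 6² = 25 + 36 = 61
61 = (6,7)_9 → 6² + 7² = 36 + 49 = 85
85 = (1,0,4)_9 → 1² + 0² + 4² = 1 + 0 + 16 = 17

17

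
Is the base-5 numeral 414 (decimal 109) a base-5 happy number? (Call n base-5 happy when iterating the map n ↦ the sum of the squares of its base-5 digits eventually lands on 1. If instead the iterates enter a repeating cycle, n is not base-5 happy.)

109 = (4,1,4)_5 → 4² + 1² + 4² = 33
33 = (1,1,3)_5 → 1² + 1² + 3² = 11
11 = (2,1)_5 → 2² + 1² = 5
5 = (1,0)_5 → 1² + 0² = 1  — reached 1.

base-5 happy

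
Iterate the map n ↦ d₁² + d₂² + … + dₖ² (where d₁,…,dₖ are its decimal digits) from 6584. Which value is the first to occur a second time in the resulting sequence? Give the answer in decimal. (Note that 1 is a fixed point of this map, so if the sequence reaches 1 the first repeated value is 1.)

6584 → 6² + 5² + 8² + 4² = 36 + 25 + 64 + 16 = 141
141 → 1² + 4² + 1² = 1 + 16 + 1 = 18
18 → 1² + 8² = 1 + 64 = 65
65 → 6² + 5² = 36 + 25 = 61
61 → 6² + 1² = 36 + 1 = 37
37 → 3² + 7² = 9 + 49 = 58
58 → 5² + 8² = 25 + 64 = 89
89 → 8² + 9² = 64 + 81 = 145
145 → 1² + 4² + 5² = 1 + 16 + 25 = 42
42 → 4² + 2² = 16 + 4 = 20
20 → 2² + 0² = 4 + 0 = 4
4 → 4² = 16
16 → 1² + 6² = 1 + 36 = 37  — 37 already appeared earlier.

37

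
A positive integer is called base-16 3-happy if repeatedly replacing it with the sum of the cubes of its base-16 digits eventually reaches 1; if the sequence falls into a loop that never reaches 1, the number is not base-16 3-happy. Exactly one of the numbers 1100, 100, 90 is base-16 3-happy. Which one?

1100: 1100 → 1856 → 407 → 1073 → 92 → 1853 → 2567 → 1343 → 3527 → 4268 → 2729 → 2729  — repeats 2729 (not base-16 3-happy)
100: 100 → 280 → 514 → 16 → 1  — reaches 1 (base-16 3-happy)
90: 90 → 1125 → 405 → 855 → 495 → 6120 → 3600 → 2745 → 3060 → 4770 → 1017 → 4131 → 36 → 72 → 576 → 72  — repeats 72 (not base-16 3-happy)

100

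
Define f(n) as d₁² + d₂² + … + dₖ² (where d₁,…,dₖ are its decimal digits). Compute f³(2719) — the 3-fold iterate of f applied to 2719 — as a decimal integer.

34

2719 → 2² + 7² + 1² + 9² = 4 + 49 + 1 + 81 = 135
135 → 1² + 3² + 5² = 1 + 9 + 25 = 35
35 → 3² + 5² = 9 + 25 = 34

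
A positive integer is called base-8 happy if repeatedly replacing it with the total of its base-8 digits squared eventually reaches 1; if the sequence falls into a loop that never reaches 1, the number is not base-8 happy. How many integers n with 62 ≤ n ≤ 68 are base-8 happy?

62: 62 → 85 → 30 → 45 → 50 → 40 → 25 → 10 → 5 → 25  (repeats 25)
63: 63 → 98 → 21 → 29 → 34 → 20 → 20  (repeats 20)
64: 64 → 1  (reaches 1)
65: 65 → 2 → 4 → 16 → 4  (repeats 4)
66: 66 → 5 → 25 → 10 → 5  (repeats 5)
67: 67 → 10 → 5 → 25 → 10  (repeats 10)
68: 68 → 17 → 5 → 25 → 10 → 5  (repeats 5)
base-8 happy: 64

1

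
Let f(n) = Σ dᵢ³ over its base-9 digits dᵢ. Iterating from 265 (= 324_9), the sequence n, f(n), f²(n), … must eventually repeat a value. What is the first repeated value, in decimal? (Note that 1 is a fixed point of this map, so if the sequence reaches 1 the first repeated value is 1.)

265 = (3,2,4)_9 → 3³ + 2³ + 4³ = 99
99 = (1,2,0)_9 → 1³ + 2³ + 0³ = 9
9 = (1,0)_9 → 1³ + 0³ = 1  — reached the fixed point 1.
1 → 1, so 1 is the first repeated value.

1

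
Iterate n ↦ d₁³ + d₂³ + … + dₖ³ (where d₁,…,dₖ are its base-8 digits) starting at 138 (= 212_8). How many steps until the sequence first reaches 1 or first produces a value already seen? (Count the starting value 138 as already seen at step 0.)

5

138 = (2,1,2)_8 → 2³ + 1³ + 2³ = 8 + 1 + 8 = 17
17 = (2,1)_8 → 2³ + 1³ = 8 + 1 = 9
9 = (1,1)_8 → 1³ + 1³ = 1 + 1 = 2
2 = (2)_8 → 2³ = 8
8 = (1,0)_8 → 1³ + 0³ = 1 + 0 = 1  — reached 1.
That took 5 steps.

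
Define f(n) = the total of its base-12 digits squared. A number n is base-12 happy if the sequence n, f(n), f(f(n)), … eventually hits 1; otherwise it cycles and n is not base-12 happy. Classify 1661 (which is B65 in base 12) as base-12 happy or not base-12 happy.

not base-12 happy

1661 = (11,6,5)_12 → 11² + 6² + 5² = 121 + 36 + 25 = 182
182 = (1,3,2)_12 → 1² + 3² + 2² = 1 + 9 + 4 = 14
14 = (1,2)_12 → 1² + 2² = 1 + 4 = 5
5 = (5)_12 → 5² = 25
25 = (2,1)_12 → 2² + 1² = 4 + 1 = 5  — 5 already seen; the sequence cycles without reaching 1.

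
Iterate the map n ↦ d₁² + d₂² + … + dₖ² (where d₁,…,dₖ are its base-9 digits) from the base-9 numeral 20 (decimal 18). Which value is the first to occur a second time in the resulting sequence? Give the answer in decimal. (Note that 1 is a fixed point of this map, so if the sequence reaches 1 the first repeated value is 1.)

18 = (2,0)_9 → 2² + 0² = 4 + 0 = 4
4 = (4)_9 → 4² = 16
16 = (1,7)_9 → 1² + 7² = 1 + 49 = 50
50 = (5,5)_9 → 5² + 5² = 25 + 25 = 50  — 50 already appeared earlier.

50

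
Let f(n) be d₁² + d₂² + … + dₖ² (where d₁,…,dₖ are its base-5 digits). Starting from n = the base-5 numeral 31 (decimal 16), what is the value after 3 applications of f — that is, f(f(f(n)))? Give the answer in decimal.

16 = (3,1)_5 → 3² + 1² = 9 + 1 = 10
10 = (2,0)_5 → 2² + 0² = 4 + 0 = 4
4 = (4)_5 → 4² = 16

16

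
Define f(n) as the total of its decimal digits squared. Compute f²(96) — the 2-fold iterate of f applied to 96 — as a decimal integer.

96 → 9² + 6² = 117
117 → 1² + 1² + 7² = 51

51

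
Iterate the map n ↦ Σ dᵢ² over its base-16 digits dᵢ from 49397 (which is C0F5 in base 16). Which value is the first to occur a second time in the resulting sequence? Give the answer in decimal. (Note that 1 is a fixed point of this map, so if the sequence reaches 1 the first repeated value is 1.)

49397 = (12,0,15,5)_16 → 12² + 0² + 15² + 5² = 144 + 0 + 225 + 25 = 394
394 = (1,8,10)_16 → 1² + 8² + 10² = 1 + 64 + 100 = 165
165 = (10,5)_16 → 10² + 5² = 100 + 25 = 125
125 = (7,13)_16 → 7² + 13² = 49 + 169 = 218
218 = (13,10)_16 → 13² + 10² = 169 + 100 = 269
269 = (1,0,13)_16 → 1² + 0² + 13² = 1 + 0 + 169 = 170
170 = (10,10)_16 → 10² + 10² = 100 + 100 = 200
200 = (12,8)_16 → 12² + 8² = 144 + 64 = 208
208 = (13,0)_16 → 13² + 0² = 169 + 0 = 169
169 = (10,9)_16 → 10² + 9² = 100 + 81 = 181
181 = (11,5)_16 → 11² + 5² = 121 + 25 = 146
146 = (9,2)_16 → 9² + 2² = 81 + 4 = 85
85 = (5,5)_16 → 5² + 5² = 25 + 25 = 50
50 = (3,2)_16 → 3² + 2² = 9 + 4 = 13
13 = (13)_16 → 13² = 169  — 169 already appeared earlier.

169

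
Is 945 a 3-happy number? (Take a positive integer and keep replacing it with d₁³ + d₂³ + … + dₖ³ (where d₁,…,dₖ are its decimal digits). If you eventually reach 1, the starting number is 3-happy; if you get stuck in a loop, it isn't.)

not 3-happy

945 → 9³ + 4³ + 5³ = 729 + 64 + 125 = 918
918 → 9³ + 1³ + 8³ = 729 + 1 + 512 = 1242
1242 → 1³ + 2³ + 4³ + 2³ = 1 + 8 + 64 + 8 = 81
81 → 8³ + 1³ = 512 + 1 = 513
513 → 5³ + 1³ + 3³ = 125 + 1 + 27 = 153
153 → 1³ + 5³ + 3³ = 1 + 125 + 27 = 153  — 153 already seen; the sequence cycles without reaching 1.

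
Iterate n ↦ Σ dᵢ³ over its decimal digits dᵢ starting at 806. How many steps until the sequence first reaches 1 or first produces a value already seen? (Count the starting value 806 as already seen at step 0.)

806 → 8³ + 0³ + 6³ = 728
728 → 7³ + 2³ + 8³ = 863
863 → 8³ + 6³ + 3³ = 755
755 → 7³ + 5³ + 5³ = 593
593 → 5³ + 9³ + 3³ = 881
881 → 8³ + 8³ + 1³ = 1025
1025 → 1³ + 0³ + 2³ + 5³ = 134
134 → 1³ + 3³ + 4³ = 92
92 → 9³ + 2³ = 737
737 → 7³ + 3³ + 7³ = 713
713 → 7³ + 1³ + 3³ = 371
371 → 3³ + 7³ + 1³ = 371  — 371 repeats.
That took 12 steps.

12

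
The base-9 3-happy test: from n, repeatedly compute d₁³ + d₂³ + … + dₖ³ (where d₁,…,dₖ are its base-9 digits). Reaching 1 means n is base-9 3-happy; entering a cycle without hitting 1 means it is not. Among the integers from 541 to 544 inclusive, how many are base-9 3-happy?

541: 541 → 433 → 153 → 513 → 243 → 27 → 27  (repeats 27)
542: 542 → 440 → 664 → 856 → 128 → 134 → 638 → 1198 → 470 → 476 → 980 → 540 → 432 → 152 → 856  (repeats 856)
543: 543 → 459 → 341 → 577 → 345 → 99 → 9 → 1  (reaches 1)
544: 544 → 496 → 218 → 232 → 694 → 638 → 1198 → 470 → 476 → 980 → 540 → 432 → 152 → 856 → 128 → 134 → 638  (repeats 638)
base-9 3-happy: 543

1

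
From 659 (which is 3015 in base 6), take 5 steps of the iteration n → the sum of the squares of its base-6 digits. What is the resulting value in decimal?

17

659 = (3,0,1,5)_6 → 35
35 = (5,5)_6 → 50
50 = (1,2,2)_6 → 9
9 = (1,3)_6 → 10
10 = (1,4)_6 → 17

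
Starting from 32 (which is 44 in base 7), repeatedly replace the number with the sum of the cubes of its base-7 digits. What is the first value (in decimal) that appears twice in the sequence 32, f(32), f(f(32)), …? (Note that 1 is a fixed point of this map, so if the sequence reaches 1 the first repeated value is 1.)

92

32 = (4,4)_7 → 4³ + 4³ = 128
128 = (2,4,2)_7 → 2³ + 4³ + 2³ = 80
80 = (1,4,3)_7 → 1³ + 4³ + 3³ = 92
92 = (1,6,1)_7 → 1³ + 6³ + 1³ = 218
218 = (4,3,1)_7 → 4³ + 3³ + 1³ = 92  — 92 already appeared earlier.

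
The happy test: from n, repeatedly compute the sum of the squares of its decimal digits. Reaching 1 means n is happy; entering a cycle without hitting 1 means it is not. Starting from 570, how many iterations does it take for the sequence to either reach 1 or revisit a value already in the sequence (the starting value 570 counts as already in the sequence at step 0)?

12

570 → 5² + 7² + 0² = 25 + 49 + 0 = 74
74 → 7² + 4² = 49 + 16 = 65
65 → 6² + 5² = 36 + 25 = 61
61 → 6² + 1² = 36 + 1 = 37
37 → 3² + 7² = 9 + 49 = 58
58 → 5² + 8² = 25 + 64 = 89
89 → 8² + 9² = 64 + 81 = 145
145 → 1² + 4² + 5² = 1 + 16 + 25 = 42
42 → 4² + 2² = 16 + 4 = 20
20 → 2² + 0² = 4 + 0 = 4
4 → 4² = 16
16 → 1² + 6² = 1 + 36 = 37  — 37 repeats.
That took 12 steps.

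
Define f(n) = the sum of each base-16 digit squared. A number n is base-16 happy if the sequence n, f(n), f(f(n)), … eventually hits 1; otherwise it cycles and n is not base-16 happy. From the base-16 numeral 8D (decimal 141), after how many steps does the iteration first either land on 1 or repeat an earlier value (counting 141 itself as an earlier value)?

141 = (8,13)_16 → 8² + 13² = 64 + 169 = 233
233 = (14,9)_16 → 14² + 9² = 196 + 81 = 277
277 = (1,1,5)_16 → 1² + 1² + 5² = 1 + 1 + 25 = 27
27 = (1,11)_16 → 1² + 11² = 1 + 121 = 122
122 = (7,10)_16 → 7² + 10² = 49 + 100 = 149
149 = (9,5)_16 → 9² + 5² = 81 + 25 = 106
106 = (6,10)_16 → 6² + 10² = 36 + 100 = 136
136 = (8,8)_16 → 8² + 8² = 64 + 64 = 128
128 = (8,0)_16 → 8² + 0² = 64 + 0 = 64
64 = (4,0)_16 → 4² + 0² = 16 + 0 = 16
16 = (1,0)_16 → 1² + 0² = 1 + 0 = 1  — reached 1.
That took 11 steps.

11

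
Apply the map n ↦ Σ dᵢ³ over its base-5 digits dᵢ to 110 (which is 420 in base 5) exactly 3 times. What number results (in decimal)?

28

110 = (4,2,0)_5 → 4³ + 2³ + 0³ = 64 + 8 + 0 = 72
72 = (2,4,2)_5 → 2³ + 4³ + 2³ = 8 + 64 + 8 = 80
80 = (3,1,0)_5 → 3³ + 1³ + 0³ = 27 + 1 + 0 = 28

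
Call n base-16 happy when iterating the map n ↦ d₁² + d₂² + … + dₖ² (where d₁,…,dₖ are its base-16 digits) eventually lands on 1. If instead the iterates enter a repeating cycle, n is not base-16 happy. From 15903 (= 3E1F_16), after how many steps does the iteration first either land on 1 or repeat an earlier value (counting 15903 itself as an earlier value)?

8

15903 = (3,14,1,15)_16 → 431
431 = (1,10,15)_16 → 326
326 = (1,4,6)_16 → 53
53 = (3,5)_16 → 34
34 = (2,2)_16 → 8
8 = (8)_16 → 64
64 = (4,0)_16 → 16
16 = (1,0)_16 → 1  — reached 1.
That took 8 steps.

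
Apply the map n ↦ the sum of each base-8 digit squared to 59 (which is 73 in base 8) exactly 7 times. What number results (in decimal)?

32

59 = (7,3)_8 → 7² + 3² = 49 + 9 = 58
58 = (7,2)_8 → 7² + 2² = 49 + 4 = 53
53 = (6,5)_8 → 6² + 5² = 36 + 25 = 61
61 = (7,5)_8 → 7² + 5² = 49 + 25 = 74
74 = (1,1,2)_8 → 1² + 1² + 2² = 1 + 1 + 4 = 6
6 = (6)_8 → 6² = 36
36 = (4,4)_8 → 4² + 4² = 16 + 16 = 32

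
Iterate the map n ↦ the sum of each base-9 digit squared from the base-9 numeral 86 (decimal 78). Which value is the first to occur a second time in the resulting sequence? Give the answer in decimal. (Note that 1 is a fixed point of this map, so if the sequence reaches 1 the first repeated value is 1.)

78 = (8,6)_9 → 8² + 6² = 64 + 36 = 100
100 = (1,2,1)_9 → 1² + 2² + 1² = 1 + 4 + 1 = 6
6 = (6)_9 → 6² = 36
36 = (4,0)_9 → 4² + 0² = 16 + 0 = 16
16 = (1,7)_9 → 1² + 7² = 1 + 49 = 50
50 = (5,5)_9 → 5² + 5² = 25 + 25 = 50  — 50 already appeared earlier.

50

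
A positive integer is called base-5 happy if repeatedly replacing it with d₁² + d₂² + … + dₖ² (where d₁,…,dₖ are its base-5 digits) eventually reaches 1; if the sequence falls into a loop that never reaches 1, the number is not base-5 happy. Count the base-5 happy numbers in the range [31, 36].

31: 31 → 3 → 9 → 17 → 13 → 13  (repeats 13)
32: 32 → 6 → 2 → 4 → 16 → 10 → 4  (repeats 4)
33: 33 → 11 → 5 → 1  (reaches 1)
34: 34 → 18 → 18  (repeats 18)
35: 35 → 5 → 1  (reaches 1)
36: 36 → 6 → 2 → 4 → 16 → 10 → 4  (repeats 4)
base-5 happy: 33, 35

2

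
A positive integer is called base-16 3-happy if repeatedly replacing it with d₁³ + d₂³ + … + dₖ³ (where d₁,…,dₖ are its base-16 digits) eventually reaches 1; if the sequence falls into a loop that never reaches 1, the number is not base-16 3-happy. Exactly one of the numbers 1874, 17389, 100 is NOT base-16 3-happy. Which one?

1874

1874: 1874 → 476 → 3926 → 3716 → 3320 → 5615 → 6245 → 854 → 368 → 344 → 638 → 3095 → 2072 → 1025 → 65 → 65  — repeats 65 (not base-16 3-happy)
17389: 17389 → 5032 → 1540 → 280 → 514 → 16 → 1  — reaches 1 (base-16 3-happy)
100: 100 → 280 → 514 → 16 → 1  — reaches 1 (base-16 3-happy)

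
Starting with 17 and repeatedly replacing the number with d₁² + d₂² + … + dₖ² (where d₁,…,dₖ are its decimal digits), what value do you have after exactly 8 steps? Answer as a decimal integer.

20

17 → 1² + 7² = 50
50 → 5² + 0² = 25
25 → 2² + 5² = 29
29 → 2² + 9² = 85
85 → 8² + 5² = 89
89 → 8² + 9² = 145
145 → 1² + 4² + 5² = 42
42 → 4² + 2² = 20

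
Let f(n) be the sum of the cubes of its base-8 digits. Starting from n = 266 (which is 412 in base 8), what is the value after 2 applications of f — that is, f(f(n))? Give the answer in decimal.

266 = (4,1,2)_8 → 4³ + 1³ + 2³ = 73
73 = (1,1,1)_8 → 1³ + 1³ + 1³ = 3

3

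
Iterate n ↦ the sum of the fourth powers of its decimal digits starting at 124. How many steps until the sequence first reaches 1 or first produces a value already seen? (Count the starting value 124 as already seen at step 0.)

11

124 → 1⁴ + 2⁴ + 4⁴ = 273
273 → 2⁴ + 7⁴ + 3⁴ = 2498
2498 → 2⁴ + 4⁴ + 9⁴ + 8⁴ = 10929
10929 → 1⁴ + 0⁴ + 9⁴ + 2⁴ + 9⁴ = 13139
13139 → 1⁴ + 3⁴ + 1⁴ + 3⁴ + 9⁴ = 6725
6725 → 6⁴ + 7⁴ + 2⁴ + 5⁴ = 4338
4338 → 4⁴ + 3⁴ + 3⁴ + 8⁴ = 4514
4514 → 4⁴ + 5⁴ + 1⁴ + 4⁴ = 1138
1138 → 1⁴ + 1⁴ + 3⁴ + 8⁴ = 4179
4179 → 4⁴ + 1⁴ + 7⁴ + 9⁴ = 9219
9219 → 9⁴ + 2⁴ + 1⁴ + 9⁴ = 13139  — 13139 repeats.
That took 11 steps.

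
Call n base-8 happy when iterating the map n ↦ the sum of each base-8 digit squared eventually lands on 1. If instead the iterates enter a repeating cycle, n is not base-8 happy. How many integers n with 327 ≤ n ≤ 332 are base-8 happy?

327: 327 → 74 → 6 → 36 → 32 → 16 → 4 → 16  — not base-8 happy
328: 328 → 26 → 13 → 26  — not base-8 happy
329: 329 → 27 → 18 → 8 → 1  — base-8 happy
330: 330 → 30 → 45 → 50 → 40 → 25 → 10 → 5 → 25  — not base-8 happy
331: 331 → 35 → 25 → 10 → 5 → 25  — not base-8 happy
332: 332 → 42 → 29 → 34 → 20 → 20  — not base-8 happy
base-8 happy: 329

1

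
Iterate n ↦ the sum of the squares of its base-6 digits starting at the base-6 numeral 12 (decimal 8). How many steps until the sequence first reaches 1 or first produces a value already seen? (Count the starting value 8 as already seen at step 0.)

8 = (1,2)_6 → 1² + 2² = 1 + 4 = 5
5 = (5)_6 → 5² = 25
25 = (4,1)_6 → 4² + 1² = 16 + 1 = 17
17 = (2,5)_6 → 2² + 5² = 4 + 25 = 29
29 = (4,5)_6 → 4² + 5² = 16 + 25 = 41
41 = (1,0,5)_6 → 1² + 0² + 5² = 1 + 0 + 25 = 26
26 = (4,2)_6 → 4² + 2² = 16 + 4 = 20
20 = (3,2)_6 → 3² + 2² = 9 + 4 = 13
13 = (2,1)_6 → 2² + 1² = 4 + 1 = 5  — 5 repeats.
That took 9 steps.

9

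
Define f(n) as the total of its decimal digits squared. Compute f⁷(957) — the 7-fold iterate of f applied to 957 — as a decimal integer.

957 → 9² + 5² + 7² = 155
155 → 1² + 5² + 5² = 51
51 → 5² + 1² = 26
26 → 2² + 6² = 40
40 → 4² + 0² = 16
16 → 1² + 6² = 37
37 → 3² + 7² = 58

58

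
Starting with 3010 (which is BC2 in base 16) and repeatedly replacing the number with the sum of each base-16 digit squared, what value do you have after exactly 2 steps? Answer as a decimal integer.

170

3010 = (11,12,2)_16 → 269
269 = (1,0,13)_16 → 170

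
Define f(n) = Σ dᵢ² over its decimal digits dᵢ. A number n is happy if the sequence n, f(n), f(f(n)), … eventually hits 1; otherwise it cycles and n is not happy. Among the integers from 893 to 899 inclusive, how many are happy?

893: 893 → 154 → 42 → 20 → 4 → 16 → 37 → 58 → 89 → 145 → 42  (repeats 42)
894: 894 → 161 → 38 → 73 → 58 → 89 → 145 → 42 → 20 → 4 → 16 → 37 → 58  (repeats 58)
895: 895 → 170 → 50 → 25 → 29 → 85 → 89 → 145 → 42 → 20 → 4 → 16 → 37 → 58 → 89  (repeats 89)
896: 896 → 181 → 66 → 72 → 53 → 34 → 25 → 29 → 85 → 89 → 145 → 42 → 20 → 4 → 16 → 37 → 58 → 89  (repeats 89)
897: 897 → 194 → 98 → 145 → 42 → 20 → 4 → 16 → 37 → 58 → 89 → 145  (repeats 145)
898: 898 → 209 → 85 → 89 → 145 → 42 → 20 → 4 → 16 → 37 → 58 → 89  (repeats 89)
899: 899 → 226 → 44 → 32 → 13 → 10 → 1  (reaches 1)
happy: 899

1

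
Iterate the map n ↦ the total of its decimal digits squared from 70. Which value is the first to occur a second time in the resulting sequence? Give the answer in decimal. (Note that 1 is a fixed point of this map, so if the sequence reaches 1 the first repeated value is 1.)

1

70 → 7² + 0² = 49 + 0 = 49
49 → 4² + 9² = 16 + 81 = 97
97 → 9² + 7² = 81 + 49 = 130
130 → 1² + 3² + 0² = 1 + 9 + 0 = 10
10 → 1² + 0² = 1 + 0 = 1  — reached the fixed point 1.
1 → 1, so 1 is the first repeated value.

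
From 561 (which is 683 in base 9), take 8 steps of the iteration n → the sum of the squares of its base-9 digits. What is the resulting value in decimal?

53

561 = (6,8,3)_9 → 6² + 8² + 3² = 109
109 = (1,3,1)_9 → 1² + 3² + 1² = 11
11 = (1,2)_9 → 1² + 2² = 5
5 = (5)_9 → 5² = 25
25 = (2,7)_9 → 2² + 7² = 53
53 = (5,8)_9 → 5² + 8² = 89
89 = (1,0,8)_9 → 1² + 0² + 8² = 65
65 = (7,2)_9 → 7² + 2² = 53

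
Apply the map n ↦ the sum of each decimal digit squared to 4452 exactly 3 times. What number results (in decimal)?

58

4452 → 61
61 → 37
37 → 58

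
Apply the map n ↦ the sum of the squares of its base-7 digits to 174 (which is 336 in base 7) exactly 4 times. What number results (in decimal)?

174 = (3,3,6)_7 → 54
54 = (1,0,5)_7 → 26
26 = (3,5)_7 → 34
34 = (4,6)_7 → 52

52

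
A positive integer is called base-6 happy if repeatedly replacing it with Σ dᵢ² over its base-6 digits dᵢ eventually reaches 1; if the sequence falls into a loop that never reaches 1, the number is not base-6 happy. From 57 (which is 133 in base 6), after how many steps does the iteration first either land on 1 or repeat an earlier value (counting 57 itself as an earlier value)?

57 = (1,3,3)_6 → 1² + 3² + 3² = 1 + 9 + 9 = 19
19 = (3,1)_6 → 3² + 1² = 9 + 1 = 10
10 = (1,4)_6 → 1² + 4² = 1 + 16 = 17
17 = (2,5)_6 → 2² + 5² = 4 + 25 = 29
29 = (4,5)_6 → 4² + 5² = 16 + 25 = 41
41 = (1,0,5)_6 → 1² + 0² + 5² = 1 + 0 + 25 = 26
26 = (4,2)_6 → 4² + 2² = 16 + 4 = 20
20 = (3,2)_6 → 3² + 2² = 9 + 4 = 13
13 = (2,1)_6 → 2² + 1² = 4 + 1 = 5
5 = (5)_6 → 5² = 25
25 = (4,1)_6 → 4² + 1² = 16 + 1 = 17  — 17 repeats.
That took 11 steps.

11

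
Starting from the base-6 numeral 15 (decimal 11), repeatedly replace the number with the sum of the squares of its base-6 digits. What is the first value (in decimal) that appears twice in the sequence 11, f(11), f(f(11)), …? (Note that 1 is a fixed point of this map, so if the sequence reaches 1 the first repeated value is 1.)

26

11 = (1,5)_6 → 1² + 5² = 1 + 25 = 26
26 = (4,2)_6 → 4² + 2² = 16 + 4 = 20
20 = (3,2)_6 → 3² + 2² = 9 + 4 = 13
13 = (2,1)_6 → 2² + 1² = 4 + 1 = 5
5 = (5)_6 → 5² = 25
25 = (4,1)_6 → 4² + 1² = 16 + 1 = 17
17 = (2,5)_6 → 2² + 5² = 4 + 25 = 29
29 = (4,5)_6 → 4² + 5² = 16 + 25 = 41
41 = (1,0,5)_6 → 1² + 0² + 5² = 1 + 0 + 25 = 26  — 26 already appeared earlier.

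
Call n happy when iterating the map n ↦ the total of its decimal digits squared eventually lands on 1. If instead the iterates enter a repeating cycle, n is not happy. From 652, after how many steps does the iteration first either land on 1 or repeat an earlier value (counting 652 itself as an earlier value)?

652 → 65
65 → 61
61 → 37
37 → 58
58 → 89
89 → 145
145 → 42
42 → 20
20 → 4
4 → 16
16 → 37  — 37 repeats.
That took 11 steps.

11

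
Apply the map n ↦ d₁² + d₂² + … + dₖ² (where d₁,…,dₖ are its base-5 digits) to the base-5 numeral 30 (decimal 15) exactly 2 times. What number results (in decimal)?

15 = (3,0)_5 → 3² + 0² = 9 + 0 = 9
9 = (1,4)_5 → 1² + 4² = 1 + 16 = 17

17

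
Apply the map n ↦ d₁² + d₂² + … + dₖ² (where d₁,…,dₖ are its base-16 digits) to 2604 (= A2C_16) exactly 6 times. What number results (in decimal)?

17

2604 = (10,2,12)_16 → 10² + 2² + 12² = 100 + 4 + 144 = 248
248 = (15,8)_16 → 15² + 8² = 225 + 64 = 289
289 = (1,2,1)_16 → 1² + 2² + 1² = 1 + 4 + 1 = 6
6 = (6)_16 → 6² = 36
36 = (2,4)_16 → 2² + 4² = 4 + 16 = 20
20 = (1,4)_16 → 1² + 4² = 1 + 16 = 17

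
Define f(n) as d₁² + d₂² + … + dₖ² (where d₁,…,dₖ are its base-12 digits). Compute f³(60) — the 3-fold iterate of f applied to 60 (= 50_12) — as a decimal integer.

60 = (5,0)_12 → 5² + 0² = 25
25 = (2,1)_12 → 2² + 1² = 5
5 = (5)_12 → 5² = 25

25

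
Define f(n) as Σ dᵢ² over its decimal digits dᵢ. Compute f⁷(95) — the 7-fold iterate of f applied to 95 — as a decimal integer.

95 → 9² + 5² = 81 + 25 = 106
106 → 1² + 0² + 6² = 1 + 0 + 36 = 37
37 → 3² + 7² = 9 + 49 = 58
58 → 5² + 8² = 25 + 64 = 89
89 → 8² + 9² = 64 + 81 = 145
145 → 1² + 4² + 5² = 1 + 16 + 25 = 42
42 → 4² + 2² = 16 + 4 = 20

20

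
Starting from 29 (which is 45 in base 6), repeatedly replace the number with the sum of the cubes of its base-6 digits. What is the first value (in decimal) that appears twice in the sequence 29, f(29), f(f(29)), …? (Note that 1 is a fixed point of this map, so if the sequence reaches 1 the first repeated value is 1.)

1

29 = (4,5)_6 → 4³ + 5³ = 189
189 = (5,1,3)_6 → 5³ + 1³ + 3³ = 153
153 = (4,1,3)_6 → 4³ + 1³ + 3³ = 92
92 = (2,3,2)_6 → 2³ + 3³ + 2³ = 43
43 = (1,1,1)_6 → 1³ + 1³ + 1³ = 3
3 = (3)_6 → 3³ = 27
27 = (4,3)_6 → 4³ + 3³ = 91
91 = (2,3,1)_6 → 2³ + 3³ + 1³ = 36
36 = (1,0,0)_6 → 1³ + 0³ + 0³ = 1  — reached the fixed point 1.
1 → 1, so 1 is the first repeated value.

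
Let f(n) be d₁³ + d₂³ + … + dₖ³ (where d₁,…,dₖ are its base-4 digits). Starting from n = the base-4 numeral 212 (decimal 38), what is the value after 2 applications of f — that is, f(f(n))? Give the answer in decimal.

2

38 = (2,1,2)_4 → 2³ + 1³ + 2³ = 8 + 1 + 8 = 17
17 = (1,0,1)_4 → 1³ + 0³ + 1³ = 1 + 0 + 1 = 2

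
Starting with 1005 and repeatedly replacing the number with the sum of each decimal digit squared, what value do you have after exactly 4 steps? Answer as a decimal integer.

1005 → 26
26 → 40
40 → 16
16 → 37

37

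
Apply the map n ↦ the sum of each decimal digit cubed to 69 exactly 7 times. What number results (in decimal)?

153

69 → 945
945 → 918
918 → 1242
1242 → 81
81 → 513
513 → 153
153 → 153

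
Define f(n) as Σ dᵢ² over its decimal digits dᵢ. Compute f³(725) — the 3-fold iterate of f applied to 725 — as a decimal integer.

11

725 → 78
78 → 113
113 → 11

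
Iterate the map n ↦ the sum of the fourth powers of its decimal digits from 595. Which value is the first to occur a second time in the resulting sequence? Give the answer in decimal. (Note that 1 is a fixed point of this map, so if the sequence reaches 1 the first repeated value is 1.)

595 → 5⁴ + 9⁴ + 5⁴ = 7811
7811 → 7⁴ + 8⁴ + 1⁴ + 1⁴ = 6499
6499 → 6⁴ + 4⁴ + 9⁴ + 9⁴ = 14674
14674 → 1⁴ + 4⁴ + 6⁴ + 7⁴ + 4⁴ = 4210
4210 → 4⁴ + 2⁴ + 1⁴ + 0⁴ = 273
273 → 2⁴ + 7⁴ + 3⁴ = 2498
2498 → 2⁴ + 4⁴ + 9⁴ + 8⁴ = 10929
10929 → 1⁴ + 0⁴ + 9⁴ + 2⁴ + 9⁴ = 13139
13139 → 1⁴ + 3⁴ + 1⁴ + 3⁴ + 9⁴ = 6725
6725 → 6⁴ + 7⁴ + 2⁴ + 5⁴ = 4338
4338 → 4⁴ + 3⁴ + 3⁴ + 8⁴ = 4514
4514 → 4⁴ + 5⁴ + 1⁴ + 4⁴ = 1138
1138 → 1⁴ + 1⁴ + 3⁴ + 8⁴ = 4179
4179 → 4⁴ + 1⁴ + 7⁴ + 9⁴ = 9219
9219 → 9⁴ + 2⁴ + 1⁴ + 9⁴ = 13139  — 13139 already appeared earlier.

13139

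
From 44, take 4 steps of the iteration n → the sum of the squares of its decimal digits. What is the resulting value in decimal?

1

44 → 4² + 4² = 16 + 16 = 32
32 → 3² + 2² = 9 + 4 = 13
13 → 1² + 3² = 1 + 9 = 10
10 → 1² + 0² = 1 + 0 = 1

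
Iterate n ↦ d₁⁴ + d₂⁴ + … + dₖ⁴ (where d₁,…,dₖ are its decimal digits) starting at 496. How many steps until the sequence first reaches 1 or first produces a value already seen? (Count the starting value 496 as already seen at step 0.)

9

496 → 4⁴ + 9⁴ + 6⁴ = 8113
8113 → 8⁴ + 1⁴ + 1⁴ + 3⁴ = 4179
4179 → 4⁴ + 1⁴ + 7⁴ + 9⁴ = 9219
9219 → 9⁴ + 2⁴ + 1⁴ + 9⁴ = 13139
13139 → 1⁴ + 3⁴ + 1⁴ + 3⁴ + 9⁴ = 6725
6725 → 6⁴ + 7⁴ + 2⁴ + 5⁴ = 4338
4338 → 4⁴ + 3⁴ + 3⁴ + 8⁴ = 4514
4514 → 4⁴ + 5⁴ + 1⁴ + 4⁴ = 1138
1138 → 1⁴ + 1⁴ + 3⁴ + 8⁴ = 4179  — 4179 repeats.
That took 9 steps.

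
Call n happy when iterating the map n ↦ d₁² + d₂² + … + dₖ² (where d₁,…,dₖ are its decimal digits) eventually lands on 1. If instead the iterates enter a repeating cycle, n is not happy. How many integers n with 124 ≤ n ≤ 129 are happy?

1

124: 124 → 21 → 5 → 25 → 29 → 85 → 89 → 145 → 42 → 20 → 4 → 16 → 37 → 58 → 89  — not happy
125: 125 → 30 → 9 → 81 → 65 → 61 → 37 → 58 → 89 → 145 → 42 → 20 → 4 → 16 → 37  — not happy
126: 126 → 41 → 17 → 50 → 25 → 29 → 85 → 89 → 145 → 42 → 20 → 4 → 16 → 37 → 58 → 89  — not happy
127: 127 → 54 → 41 → 17 → 50 → 25 → 29 → 85 → 89 → 145 → 42 → 20 → 4 → 16 → 37 → 58 → 89  — not happy
128: 128 → 69 → 117 → 51 → 26 → 40 → 16 → 37 → 58 → 89 → 145 → 42 → 20 → 4 → 16  — not happy
129: 129 → 86 → 100 → 1  — happy
happy: 129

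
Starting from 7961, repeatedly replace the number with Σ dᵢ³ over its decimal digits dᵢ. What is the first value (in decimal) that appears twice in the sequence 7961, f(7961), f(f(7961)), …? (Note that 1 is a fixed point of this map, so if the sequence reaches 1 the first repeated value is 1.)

371

7961 → 1289
1289 → 1250
1250 → 134
134 → 92
92 → 737
737 → 713
713 → 371
371 → 371  — 371 already appeared earlier.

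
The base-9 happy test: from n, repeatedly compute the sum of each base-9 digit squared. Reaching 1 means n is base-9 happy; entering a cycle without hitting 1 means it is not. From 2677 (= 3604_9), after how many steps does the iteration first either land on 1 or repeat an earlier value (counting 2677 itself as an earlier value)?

7

2677 = (3,6,0,4)_9 → 3² + 6² + 0² + 4² = 9 + 36 + 0 + 16 = 61
61 = (6,7)_9 → 6² + 7² = 36 + 49 = 85
85 = (1,0,4)_9 → 1² + 0² + 4² = 1 + 0 + 16 = 17
17 = (1,8)_9 → 1² + 8² = 1 + 64 = 65
65 = (7,2)_9 → 7² + 2² = 49 + 4 = 53
53 = (5,8)_9 → 5² + 8² = 25 + 64 = 89
89 = (1,0,8)_9 → 1² + 0² + 8² = 1 + 0 + 64 = 65  — 65 repeats.
That took 7 steps.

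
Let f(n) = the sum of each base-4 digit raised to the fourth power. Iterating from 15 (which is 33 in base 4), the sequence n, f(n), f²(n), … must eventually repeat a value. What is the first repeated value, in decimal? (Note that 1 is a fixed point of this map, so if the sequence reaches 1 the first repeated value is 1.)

15 = (3,3)_4 → 162
162 = (2,2,0,2)_4 → 48
48 = (3,0,0)_4 → 81
81 = (1,1,0,1)_4 → 3
3 = (3)_4 → 81  — 81 already appeared earlier.

81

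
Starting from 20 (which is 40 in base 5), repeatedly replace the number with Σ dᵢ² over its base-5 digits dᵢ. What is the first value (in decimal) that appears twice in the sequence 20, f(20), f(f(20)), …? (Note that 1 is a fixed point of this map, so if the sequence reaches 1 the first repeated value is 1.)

20 = (4,0)_5 → 4² + 0² = 16 + 0 = 16
16 = (3,1)_5 → 3² + 1² = 9 + 1 = 10
10 = (2,0)_5 → 2² + 0² = 4 + 0 = 4
4 = (4)_5 → 4² = 16  — 16 already appeared earlier.

16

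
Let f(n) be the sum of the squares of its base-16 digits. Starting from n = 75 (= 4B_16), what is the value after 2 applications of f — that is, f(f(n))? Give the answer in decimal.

145

75 = (4,11)_16 → 4² + 11² = 137
137 = (8,9)_16 → 8² + 9² = 145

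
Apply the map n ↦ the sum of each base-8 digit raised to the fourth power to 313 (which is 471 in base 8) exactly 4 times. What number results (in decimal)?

529

313 = (4,7,1)_8 → 2658
2658 = (5,1,4,2)_8 → 898
898 = (1,6,0,2)_8 → 1313
1313 = (2,4,4,1)_8 → 529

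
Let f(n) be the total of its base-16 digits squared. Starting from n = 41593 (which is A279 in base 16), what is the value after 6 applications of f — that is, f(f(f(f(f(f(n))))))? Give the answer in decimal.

41593 = (10,2,7,9)_16 → 10² + 2² + 7² + 9² = 100 + 4 + 49 + 81 = 234
234 = (14,10)_16 → 14² + 10² = 196 + 100 = 296
296 = (1,2,8)_16 → 1² + 2² + 8² = 1 + 4 + 64 = 69
69 = (4,5)_16 → 4² + 5² = 16 + 25 = 41
41 = (2,9)_16 → 2² + 9² = 4 + 81 = 85
85 = (5,5)_16 → 5² + 5² = 25 + 25 = 50

50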